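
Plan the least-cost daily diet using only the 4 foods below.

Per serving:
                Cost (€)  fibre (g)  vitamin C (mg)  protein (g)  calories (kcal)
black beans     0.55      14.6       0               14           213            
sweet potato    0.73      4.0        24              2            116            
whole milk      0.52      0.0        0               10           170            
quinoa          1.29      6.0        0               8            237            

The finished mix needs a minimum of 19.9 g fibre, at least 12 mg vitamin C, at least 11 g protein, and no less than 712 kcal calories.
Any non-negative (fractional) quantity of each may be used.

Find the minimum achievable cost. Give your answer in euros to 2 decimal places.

€2.05

Let x1 = servings of black beans, x2 = servings of sweet potato, x3 = servings of whole milk, x4 = servings of quinoa.
min 0.55x1 + 0.73x2 + 0.52x3 + 1.29x4 s.t.:
  14.6x1 + 4x2 + 6x4 ≥ 19.9   (fibre)
  24x2 ≥ 12   (vitamin C)
  14x1 + 2x2 + 10x3 + 8x4 ≥ 11   (protein)
  213x1 + 116x2 + 170x3 + 237x4 ≥ 712   (calories)
  x1, x2, x3, x4 ≥ 0.
The minimum-cost mix takes nothing from whole milk, quinoa — only black beans, sweet potato. Binding constraints: vitamin C and calories.
That vertex is x1 = 3.07, x2 = 0.5.
Hence cost = 0.55·3.07 + 0.73·0.5 = €2.0535.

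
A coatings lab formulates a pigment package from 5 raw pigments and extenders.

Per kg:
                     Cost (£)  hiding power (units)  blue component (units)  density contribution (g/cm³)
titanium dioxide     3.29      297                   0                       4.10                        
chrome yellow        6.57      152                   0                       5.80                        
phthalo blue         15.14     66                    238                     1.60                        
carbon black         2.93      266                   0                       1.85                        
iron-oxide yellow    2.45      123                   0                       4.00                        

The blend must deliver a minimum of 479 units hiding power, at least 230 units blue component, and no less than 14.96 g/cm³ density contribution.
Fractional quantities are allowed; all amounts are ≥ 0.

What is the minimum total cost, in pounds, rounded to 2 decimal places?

Let x1 = kg of titanium dioxide, x2 = kg of chrome yellow, x3 = kg of phthalo blue, x4 = kg of carbon black, x5 = kg of iron-oxide yellow.
min 3.29x1 + 6.57x2 + 15.14x3 + 2.93x4 + 2.45x5 with:
  297x1 + 152x2 + 66x3 + 266x4 + 123x5 ≥ 479   (hiding power)
  238x3 ≥ 230   (blue component)
  4.1x1 + 5.8x2 + 1.6x3 + 1.85x4 + 4x5 ≥ 14.96   (density contribution)
  x1, x2, x3, x4, x5 ≥ 0.
The minimum-cost mix takes nothing from chrome yellow, carbon black — only titanium dioxide, phthalo blue, iron-oxide yellow. There the hiding power, blue component, density contribution constraints are tight.
So titanium dioxide = 0.01606 kg, phthalo blue = 0.9664 kg, iron-oxide yellow = 3.337 kg.
Hence cost = 3.29·0.01606 + 15.14·0.9664 + 2.45·3.337 = £22.8598.

£22.86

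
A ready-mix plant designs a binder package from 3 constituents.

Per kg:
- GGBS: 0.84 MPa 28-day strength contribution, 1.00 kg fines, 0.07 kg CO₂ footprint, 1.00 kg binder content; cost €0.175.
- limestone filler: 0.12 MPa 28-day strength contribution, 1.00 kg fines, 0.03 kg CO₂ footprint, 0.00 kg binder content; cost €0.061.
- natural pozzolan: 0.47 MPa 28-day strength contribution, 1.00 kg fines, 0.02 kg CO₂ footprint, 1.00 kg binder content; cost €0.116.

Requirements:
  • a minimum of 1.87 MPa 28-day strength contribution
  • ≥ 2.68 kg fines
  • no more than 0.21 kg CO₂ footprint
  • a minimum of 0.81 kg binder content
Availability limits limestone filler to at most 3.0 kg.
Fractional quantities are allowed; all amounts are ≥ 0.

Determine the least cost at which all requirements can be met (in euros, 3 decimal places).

€0.408

Set it up as a linear program. Let x1 = kg of GGBS, x2 = kg of limestone filler, x3 = kg of natural pozzolan.
min 0.175x1 + 0.061x2 + 0.116x3 subject to:
  0.84x1 + 0.12x2 + 0.47x3 ≥ 1.87   (28-day strength contribution)
  1x1 + 1x2 + 1x3 ≥ 2.68   (fines)
  0.07x1 + 0.03x2 + 0.02x3 ≤ 0.21   (CO₂ footprint)
  1x1 + 1x3 ≥ 0.81   (binder content)
  x2 ≤ 3
  x1, x2, x3 ≥ 0.
The optimal basis is {GGBS, natural pozzolan}; limestone filler drops out. The 28-day strength contribution and fines requirements are met with equality.
So GGBS = 1.65 kg, natural pozzolan = 1.03 kg.
Total cost: 0.175·1.65 + 0.116·1.03 = 0.40823.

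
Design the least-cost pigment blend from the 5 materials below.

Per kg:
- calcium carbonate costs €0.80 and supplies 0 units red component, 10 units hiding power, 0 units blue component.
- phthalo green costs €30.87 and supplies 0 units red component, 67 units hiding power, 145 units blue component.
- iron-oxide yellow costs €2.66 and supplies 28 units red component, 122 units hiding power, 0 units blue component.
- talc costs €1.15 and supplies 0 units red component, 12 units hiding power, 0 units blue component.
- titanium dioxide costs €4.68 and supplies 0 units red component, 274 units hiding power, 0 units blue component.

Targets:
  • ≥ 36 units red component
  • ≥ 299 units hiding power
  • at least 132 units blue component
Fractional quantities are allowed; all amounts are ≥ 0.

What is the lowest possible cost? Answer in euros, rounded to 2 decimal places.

€32.91

This is a linear program. Let x1 = kg of calcium carbonate, x2 = kg of phthalo green, x3 = kg of iron-oxide yellow, x4 = kg of talc, x5 = kg of titanium dioxide.
Minimize 0.8x1 + 30.87x2 + 2.66x3 + 1.15x4 + 4.68x5 subject to:
  28x3 ≥ 36   (red component)
  10x1 + 67x2 + 122x3 + 12x4 + 274x5 ≥ 299   (hiding power)
  145x2 ≥ 132   (blue component)
  x1, x2, x3, x4, x5 ≥ 0.
The optimal basis is {phthalo green, iron-oxide yellow, titanium dioxide}; calcium carbonate, talc drop out. There the red component, hiding power, blue component constraints are tight.
That vertex is x2 = 0.9103, x3 = 1.286, x5 = 0.2962.
Objective = 30.87·0.9103 + 2.66·1.286 + 4.68·0.2962 = 32.9079.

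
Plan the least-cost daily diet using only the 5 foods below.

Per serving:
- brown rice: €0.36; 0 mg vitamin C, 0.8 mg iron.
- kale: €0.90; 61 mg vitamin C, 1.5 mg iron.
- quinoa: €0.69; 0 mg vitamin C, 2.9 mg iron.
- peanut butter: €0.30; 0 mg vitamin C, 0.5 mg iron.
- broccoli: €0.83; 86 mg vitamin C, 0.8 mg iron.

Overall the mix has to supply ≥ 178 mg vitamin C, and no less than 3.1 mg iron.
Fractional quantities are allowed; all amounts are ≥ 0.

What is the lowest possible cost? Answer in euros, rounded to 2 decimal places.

€2.06

Let x1 = servings of brown rice, x2 = servings of kale, x3 = servings of quinoa, x4 = servings of peanut butter, x5 = servings of broccoli.
Minimize 0.36x1 + 0.9x2 + 0.69x3 + 0.3x4 + 0.83x5 with:
  61x2 + 86x5 ≥ 178   (vitamin C)
  0.8x1 + 1.5x2 + 2.9x3 + 0.5x4 + 0.8x5 ≥ 3.1   (iron)
  x1, x2, x3, x4, x5 ≥ 0.
The optimal basis is {quinoa, broccoli}; brown rice, kale, peanut butter drop out. The vitamin C and iron requirements are met with equality.
Optimal quantities: quinoa = 0.498 servings, broccoli = 2.07 servings.
Total cost: 0.69·0.498 + 0.83·2.07 = 2.0617.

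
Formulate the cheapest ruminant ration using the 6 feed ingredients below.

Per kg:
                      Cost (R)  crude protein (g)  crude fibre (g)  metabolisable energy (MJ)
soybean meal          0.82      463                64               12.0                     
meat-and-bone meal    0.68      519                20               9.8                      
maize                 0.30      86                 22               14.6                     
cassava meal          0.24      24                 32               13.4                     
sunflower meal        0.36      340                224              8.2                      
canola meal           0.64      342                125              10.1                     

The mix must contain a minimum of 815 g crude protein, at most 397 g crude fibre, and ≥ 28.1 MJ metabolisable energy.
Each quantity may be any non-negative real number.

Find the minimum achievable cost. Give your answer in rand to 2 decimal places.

R1.07

Let x1 = kg of soybean meal, x2 = kg of meat-and-bone meal, x3 = kg of maize, x4 = kg of cassava meal, x5 = kg of sunflower meal, x6 = kg of canola meal.
Minimize 0.82x1 + 0.68x2 + 0.3x3 + 0.24x4 + 0.36x5 + 0.64x6 s.t.:
  463x1 + 519x2 + 86x3 + 24x4 + 340x5 + 342x6 ≥ 815   (crude protein)
  64x1 + 20x2 + 22x3 + 32x4 + 224x5 + 125x6 ≤ 397   (crude fibre)
  12x1 + 9.8x2 + 14.6x3 + 13.4x4 + 8.2x5 + 10.1x6 ≥ 28.1   (metabolisable energy)
  x1, x2, x3, x4, x5, x6 ≥ 0.
The optimal basis is {meat-and-bone meal, maize, sunflower meal}; soybean meal, cassava meal, canola meal drop out. There the crude protein, crude fibre, metabolisable energy constraints are tight.
That vertex is x2 = 0.3539, x3 = 0.7509, x5 = 1.667.
Hence cost = 0.68·0.3539 + 0.3·0.7509 + 0.36·1.667 = R1.0660.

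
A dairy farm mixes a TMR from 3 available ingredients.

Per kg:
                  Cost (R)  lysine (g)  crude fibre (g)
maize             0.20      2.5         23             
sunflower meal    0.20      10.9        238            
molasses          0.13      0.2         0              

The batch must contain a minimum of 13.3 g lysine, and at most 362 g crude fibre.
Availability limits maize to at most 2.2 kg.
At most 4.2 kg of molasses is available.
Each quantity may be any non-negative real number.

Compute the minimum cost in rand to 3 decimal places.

R0.244

This is a linear program. Let x1 = kg of maize, x2 = kg of sunflower meal, x3 = kg of molasses.
Minimize 0.2x1 + 0.2x2 + 0.13x3 subject to:
  2.5x1 + 10.9x2 + 0.2x3 ≥ 13.3   (lysine)
  23x1 + 238x2 ≤ 362   (crude fibre)
  x1 ≤ 2.2
  x3 ≤ 4.2
  x1, x2, x3 ≥ 0.
At the optimum only sunflower meal is positive (maize, molasses = 0). The lysine requirement is met with equality.
So sunflower meal = 1.22 kg.
Cost = 0.2·1.22 = 0.24400.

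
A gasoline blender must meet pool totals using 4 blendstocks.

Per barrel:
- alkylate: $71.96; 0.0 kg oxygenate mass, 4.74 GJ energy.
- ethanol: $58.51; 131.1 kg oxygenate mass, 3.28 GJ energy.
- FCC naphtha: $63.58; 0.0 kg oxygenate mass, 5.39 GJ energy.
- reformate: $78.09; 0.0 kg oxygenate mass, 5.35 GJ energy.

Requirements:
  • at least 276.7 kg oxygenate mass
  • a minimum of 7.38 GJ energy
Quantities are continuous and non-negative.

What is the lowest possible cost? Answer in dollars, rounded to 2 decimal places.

This is a linear program. Let x1 = barrels of alkylate, x2 = barrels of ethanol, x3 = barrels of FCC naphtha, x4 = barrels of reformate.
Minimise 71.96x1 + 58.51x2 + 63.58x3 + 78.09x4 subject to:
  131.1x2 ≥ 276.7   (oxygenate mass)
  4.74x1 + 3.28x2 + 5.39x3 + 5.35x4 ≥ 7.38   (energy)
  x1, x2, x3, x4 ≥ 0.
At the optimum only ethanol, FCC naphtha are positive (alkylate, reformate = 0). The oxygenate mass and energy requirements are met with equality.
Solving gives x2 = 2.1106, x3 = 0.084828.
Cost = 58.51·2.1106 + 63.58·0.084828 = 128.8846.

$128.88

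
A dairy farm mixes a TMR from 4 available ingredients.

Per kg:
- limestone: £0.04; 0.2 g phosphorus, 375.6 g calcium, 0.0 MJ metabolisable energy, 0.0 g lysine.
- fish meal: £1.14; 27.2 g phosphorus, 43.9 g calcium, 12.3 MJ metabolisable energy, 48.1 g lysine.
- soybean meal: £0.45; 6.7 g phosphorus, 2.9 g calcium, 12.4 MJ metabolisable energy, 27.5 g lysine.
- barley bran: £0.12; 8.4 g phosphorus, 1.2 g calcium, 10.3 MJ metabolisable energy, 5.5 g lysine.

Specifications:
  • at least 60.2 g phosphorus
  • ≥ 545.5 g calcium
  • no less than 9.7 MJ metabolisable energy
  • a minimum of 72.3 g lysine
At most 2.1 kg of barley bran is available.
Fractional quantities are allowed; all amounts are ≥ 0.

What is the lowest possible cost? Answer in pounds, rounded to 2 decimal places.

£2.08

This is a linear program. Let x1 = kg of limestone, x2 = kg of fish meal, x3 = kg of soybean meal, x4 = kg of barley bran.
Minimize 0.04x1 + 1.14x2 + 0.45x3 + 0.12x4 subject to:
  0.2x1 + 27.2x2 + 6.7x3 + 8.4x4 ≥ 60.2   (phosphorus)
  375.6x1 + 43.9x2 + 2.9x3 + 1.2x4 ≥ 545.5   (calcium)
  12.3x2 + 12.4x3 + 10.3x4 ≥ 9.7   (metabolisable energy)
  48.1x2 + 27.5x3 + 5.5x4 ≥ 72.3   (lysine)
  x4 ≤ 2.1
  x1, x2, x3, x4 ≥ 0.
The optimal basis is {limestone, fish meal, barley bran}; soybean meal drops out. There the phosphorus, calcium, the barley bran cap constraints are tight.
That vertex is x1 = 1.264, x2 = 1.555, x4 = 2.1.
Objective = 0.04·1.264 + 1.14·1.555 + 0.12·2.1 = 2.0753.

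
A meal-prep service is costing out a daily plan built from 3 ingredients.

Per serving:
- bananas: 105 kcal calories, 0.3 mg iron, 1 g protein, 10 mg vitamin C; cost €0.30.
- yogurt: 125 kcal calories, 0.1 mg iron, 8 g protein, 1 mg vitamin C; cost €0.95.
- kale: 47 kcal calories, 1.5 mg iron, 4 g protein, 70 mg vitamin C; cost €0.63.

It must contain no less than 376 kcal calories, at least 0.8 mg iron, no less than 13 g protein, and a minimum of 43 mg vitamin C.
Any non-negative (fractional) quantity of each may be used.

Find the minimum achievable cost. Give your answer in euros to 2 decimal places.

Let x1 = servings of bananas, x2 = servings of yogurt, x3 = servings of kale.
min 0.3x1 + 0.95x2 + 0.63x3 subject to:
  105x1 + 125x2 + 47x3 ≥ 376   (calories)
  0.3x1 + 0.1x2 + 1.5x3 ≥ 0.8   (iron)
  1x1 + 8x2 + 4x3 ≥ 13   (protein)
  10x1 + 1x2 + 70x3 ≥ 43   (vitamin C)
  x1, x2, x3 ≥ 0.
All 3 inputs are positive at the optimum. Binding constraints: calories, protein, vitamin C.
So bananas = 1.989 servings, yogurt = 1.22 servings, kale = 0.3128 servings.
Hence cost = 0.3·1.989 + 0.95·1.22 + 0.63·0.3128 = €1.9528.

€1.95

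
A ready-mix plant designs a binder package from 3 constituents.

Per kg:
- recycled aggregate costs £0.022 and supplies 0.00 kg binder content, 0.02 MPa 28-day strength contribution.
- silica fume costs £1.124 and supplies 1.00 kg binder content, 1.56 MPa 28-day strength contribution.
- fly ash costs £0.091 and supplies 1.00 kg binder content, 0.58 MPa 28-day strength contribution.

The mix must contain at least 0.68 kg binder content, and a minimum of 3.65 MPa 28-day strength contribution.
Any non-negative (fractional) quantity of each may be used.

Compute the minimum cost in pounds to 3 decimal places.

Let x1 = kg of recycled aggregate, x2 = kg of silica fume, x3 = kg of fly ash.
Minimize 0.022x1 + 1.124x2 + 0.091x3 with:
  1x2 + 1x3 ≥ 0.68   (binder content)
  0.02x1 + 1.56x2 + 0.58x3 ≥ 3.65   (28-day strength contribution)
  x1, x2, x3 ≥ 0.
The cheapest feasible vertex uses only fly ash; recycled aggregate, silica fume are not used. Binding constraint: 28-day strength contribution.
Solving gives x3 = 6.293.
Total cost: 0.091·6.293 = 0.57266.

£0.573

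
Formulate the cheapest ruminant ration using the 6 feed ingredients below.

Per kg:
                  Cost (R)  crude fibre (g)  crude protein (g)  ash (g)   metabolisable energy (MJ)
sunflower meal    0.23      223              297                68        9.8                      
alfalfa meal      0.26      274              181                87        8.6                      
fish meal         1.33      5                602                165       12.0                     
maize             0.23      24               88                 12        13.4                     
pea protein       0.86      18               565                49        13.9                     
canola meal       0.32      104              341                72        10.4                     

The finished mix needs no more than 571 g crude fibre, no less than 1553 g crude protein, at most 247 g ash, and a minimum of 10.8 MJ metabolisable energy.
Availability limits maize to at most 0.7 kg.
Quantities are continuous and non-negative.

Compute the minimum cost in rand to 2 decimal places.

R1.78

Set it up as a linear program. Let x1 = kg of sunflower meal, x2 = kg of alfalfa meal, x3 = kg of fish meal, x4 = kg of maize, x5 = kg of pea protein, x6 = kg of canola meal.
min 0.23x1 + 0.26x2 + 1.33x3 + 0.23x4 + 0.86x5 + 0.32x6 s.t.:
  223x1 + 274x2 + 5x3 + 24x4 + 18x5 + 104x6 ≤ 571   (crude fibre)
  297x1 + 181x2 + 602x3 + 88x4 + 565x5 + 341x6 ≥ 1553   (crude protein)
  68x1 + 87x2 + 165x3 + 12x4 + 49x5 + 72x6 ≤ 247   (ash)
  9.8x1 + 8.6x2 + 12x3 + 13.4x4 + 13.9x5 + 10.4x6 ≥ 10.8   (metabolisable energy)
  x4 ≤ 0.7
  x1, x2, x3, x4, x5, x6 ≥ 0.
The optimal basis is {sunflower meal, pea protein, canola meal}; alfalfa meal, fish meal, maize drop out. The crude fibre, crude protein, ash requirements are met with equality.
Solving gives x1 = 2.276, x5 = 1.322, x6 = 0.3811.
Cost = 0.23·2.276 + 0.86·1.322 + 0.32·0.3811 = 1.7824.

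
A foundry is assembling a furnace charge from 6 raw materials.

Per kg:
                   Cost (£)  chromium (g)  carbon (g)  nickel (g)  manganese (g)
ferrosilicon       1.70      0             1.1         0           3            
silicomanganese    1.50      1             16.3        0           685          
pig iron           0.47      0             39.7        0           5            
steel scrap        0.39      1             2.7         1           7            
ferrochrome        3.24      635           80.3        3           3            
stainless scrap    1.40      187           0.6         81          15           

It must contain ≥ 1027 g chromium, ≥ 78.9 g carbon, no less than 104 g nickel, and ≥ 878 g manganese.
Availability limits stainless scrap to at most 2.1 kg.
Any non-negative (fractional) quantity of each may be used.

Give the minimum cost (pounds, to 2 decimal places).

£7.66

Let x1 = kg of ferrosilicon, x2 = kg of silicomanganese, x3 = kg of pig iron, x4 = kg of steel scrap, x5 = kg of ferrochrome, x6 = kg of stainless scrap.
Minimize 1.7x1 + 1.5x2 + 0.47x3 + 0.39x4 + 3.24x5 + 1.4x6 with:
  1x2 + 1x4 + 635x5 + 187x6 ≥ 1027   (chromium)
  1.1x1 + 16.3x2 + 39.7x3 + 2.7x4 + 80.3x5 + 0.6x6 ≥ 78.9   (carbon)
  1x4 + 3x5 + 81x6 ≥ 104   (nickel)
  3x1 + 685x2 + 5x3 + 7x4 + 3x5 + 15x6 ≥ 878   (manganese)
  x6 ≤ 2.1
  x1, x2, x3, x4, x5, x6 ≥ 0.
The cheapest feasible vertex uses only silicomanganese, ferrochrome, stainless scrap; ferrosilicon, pig iron, steel scrap are not used. Binding constraints: chromium, nickel, manganese.
That vertex is x2 = 1.249, x5 = 1.251, x6 = 1.238.
Cost = 1.5·1.249 + 3.24·1.251 + 1.4·1.238 = 7.6599.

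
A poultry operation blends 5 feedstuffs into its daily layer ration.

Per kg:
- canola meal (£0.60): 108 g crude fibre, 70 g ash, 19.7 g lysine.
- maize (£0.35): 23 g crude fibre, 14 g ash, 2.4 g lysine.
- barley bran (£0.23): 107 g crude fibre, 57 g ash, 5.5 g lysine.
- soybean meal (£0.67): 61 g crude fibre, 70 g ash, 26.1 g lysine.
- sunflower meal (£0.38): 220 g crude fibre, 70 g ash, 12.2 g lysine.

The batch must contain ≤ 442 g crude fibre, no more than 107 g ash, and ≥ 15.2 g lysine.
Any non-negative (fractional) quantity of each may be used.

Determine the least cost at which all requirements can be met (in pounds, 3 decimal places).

£0.390

This is a linear program. Let x1 = kg of canola meal, x2 = kg of maize, x3 = kg of barley bran, x4 = kg of soybean meal, x5 = kg of sunflower meal.
min 0.6x1 + 0.35x2 + 0.23x3 + 0.67x4 + 0.38x5 with:
  108x1 + 23x2 + 107x3 + 61x4 + 220x5 ≤ 442   (crude fibre)
  70x1 + 14x2 + 57x3 + 70x4 + 70x5 ≤ 107   (ash)
  19.7x1 + 2.4x2 + 5.5x3 + 26.1x4 + 12.2x5 ≥ 15.2   (lysine)
  x1, x2, x3, x4, x5 ≥ 0.
The optimal basis is {soybean meal}; canola meal, maize, barley bran, sunflower meal drop out. There the lysine constraint is tight.
Optimal quantities: soybean meal = 0.5824 kg.
Objective = 0.67·0.5824 = 0.39021.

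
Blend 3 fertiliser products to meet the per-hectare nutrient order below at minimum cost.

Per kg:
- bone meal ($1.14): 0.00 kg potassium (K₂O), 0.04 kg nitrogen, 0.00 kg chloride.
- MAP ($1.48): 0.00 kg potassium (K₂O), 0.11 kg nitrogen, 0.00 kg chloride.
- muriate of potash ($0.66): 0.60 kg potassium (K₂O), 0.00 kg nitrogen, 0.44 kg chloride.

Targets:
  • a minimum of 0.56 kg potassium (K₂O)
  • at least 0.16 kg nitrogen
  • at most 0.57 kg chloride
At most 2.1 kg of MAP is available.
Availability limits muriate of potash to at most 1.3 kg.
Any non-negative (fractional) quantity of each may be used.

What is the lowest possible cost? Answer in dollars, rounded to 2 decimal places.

This is a linear program. Let x1 = kg of bone meal, x2 = kg of MAP, x3 = kg of muriate of potash.
Minimize 1.14x1 + 1.48x2 + 0.66x3 s.t.:
  0.6x3 ≥ 0.56   (potassium (K₂O))
  0.04x1 + 0.11x2 ≥ 0.16   (nitrogen)
  0.44x3 ≤ 0.57   (chloride)
  x2 ≤ 2.1
  x3 ≤ 1.3
  x1, x2, x3 ≥ 0.
The cheapest feasible vertex uses only MAP, muriate of potash; bone meal is not used. There the potassium (K₂O) and nitrogen constraints are tight.
Optimal quantities: MAP = 1.455 kg, muriate of potash = 0.9333 kg.
Cost = 1.48·1.455 + 0.66·0.9333 = 2.7694.

$2.77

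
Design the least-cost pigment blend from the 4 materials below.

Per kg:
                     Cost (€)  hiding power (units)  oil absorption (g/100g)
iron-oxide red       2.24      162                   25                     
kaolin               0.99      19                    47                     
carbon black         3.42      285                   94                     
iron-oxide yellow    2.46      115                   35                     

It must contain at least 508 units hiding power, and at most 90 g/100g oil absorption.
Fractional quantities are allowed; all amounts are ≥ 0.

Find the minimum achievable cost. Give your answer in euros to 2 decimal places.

Let x1 = kg of iron-oxide red, x2 = kg of kaolin, x3 = kg of carbon black, x4 = kg of iron-oxide yellow.
Minimize 2.24x1 + 0.99x2 + 3.42x3 + 2.46x4 with:
  162x1 + 19x2 + 285x3 + 115x4 ≥ 508   (hiding power)
  25x1 + 47x2 + 94x3 + 35x4 ≤ 90   (oil absorption)
  x1, x2, x3, x4 ≥ 0.
The cheapest feasible vertex uses only iron-oxide red, carbon black; kaolin, iron-oxide yellow are not used. The hiding power and oil absorption requirements are met with equality.
So iron-oxide red = 2.728 kg, carbon black = 0.232 kg.
Objective = 2.24·2.728 + 3.42·0.232 = 6.9042.

€6.90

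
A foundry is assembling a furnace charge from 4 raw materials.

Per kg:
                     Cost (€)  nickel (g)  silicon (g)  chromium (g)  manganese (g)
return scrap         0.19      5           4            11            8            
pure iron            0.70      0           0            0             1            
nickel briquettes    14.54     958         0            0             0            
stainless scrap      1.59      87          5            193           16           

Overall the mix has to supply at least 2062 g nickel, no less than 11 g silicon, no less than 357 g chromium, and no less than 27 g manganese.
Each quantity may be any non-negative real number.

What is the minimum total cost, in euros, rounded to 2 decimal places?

Let x1 = kg of return scrap, x2 = kg of pure iron, x3 = kg of nickel briquettes, x4 = kg of stainless scrap.
min 0.19x1 + 0.7x2 + 14.54x3 + 1.59x4 with:
  5x1 + 958x3 + 87x4 ≥ 2062   (nickel)
  4x1 + 5x4 ≥ 11   (silicon)
  11x1 + 193x4 ≥ 357   (chromium)
  8x1 + 1x2 + 16x4 ≥ 27   (manganese)
  x1, x2, x3, x4 ≥ 0.
The optimal basis is {return scrap, nickel briquettes, stainless scrap}; pure iron drops out. Binding constraints: nickel, silicon, chromium.
So return scrap = 0.4714 kg, nickel briquettes = 1.984 kg, stainless scrap = 1.823 kg.
Hence cost = 0.19·0.4714 + 14.54·1.984 + 1.59·1.823 = €31.8355.

€31.84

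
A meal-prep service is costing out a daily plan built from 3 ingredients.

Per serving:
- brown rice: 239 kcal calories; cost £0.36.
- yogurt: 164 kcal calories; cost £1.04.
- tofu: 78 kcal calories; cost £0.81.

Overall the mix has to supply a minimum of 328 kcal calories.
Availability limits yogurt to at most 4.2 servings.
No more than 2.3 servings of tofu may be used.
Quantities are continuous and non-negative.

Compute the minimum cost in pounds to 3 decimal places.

This is a linear program. Let x1 = servings of brown rice, x2 = servings of yogurt, x3 = servings of tofu.
min 0.36x1 + 1.04x2 + 0.81x3 subject to:
  239x1 + 164x2 + 78x3 ≥ 328   (calories)
  x2 ≤ 4.2
  x3 ≤ 2.3
  x1, x2, x3 ≥ 0.
The minimum-cost mix takes nothing from yogurt, tofu — only brown rice. There the calories constraint is tight.
Optimal quantities: brown rice = 1.372 servings.
Total cost: 0.36·1.372 = 0.49392.

£0.494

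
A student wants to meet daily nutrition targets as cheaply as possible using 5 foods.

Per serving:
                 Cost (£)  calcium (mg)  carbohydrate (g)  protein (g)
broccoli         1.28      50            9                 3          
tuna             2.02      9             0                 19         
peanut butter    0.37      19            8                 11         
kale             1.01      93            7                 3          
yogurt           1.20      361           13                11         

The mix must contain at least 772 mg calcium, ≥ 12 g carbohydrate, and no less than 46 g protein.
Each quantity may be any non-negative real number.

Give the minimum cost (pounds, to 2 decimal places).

Treat it as an LP. Let x1 = servings of broccoli, x2 = servings of tuna, x3 = servings of peanut butter, x4 = servings of kale, x5 = servings of yogurt.
Minimize 1.28x1 + 2.02x2 + 0.37x3 + 1.01x4 + 1.2x5 subject to:
  50x1 + 9x2 + 19x3 + 93x4 + 361x5 ≥ 772   (calcium)
  9x1 + 8x3 + 7x4 + 13x5 ≥ 12   (carbohydrate)
  3x1 + 19x2 + 11x3 + 3x4 + 11x5 ≥ 46   (protein)
  x1, x2, x3, x4, x5 ≥ 0.
The cheapest feasible vertex uses only peanut butter, yogurt; broccoli, tuna, kale are not used. The calcium and protein requirements are met with equality.
Optimal quantities: peanut butter = 2.157 servings, yogurt = 2.025 servings.
Cost = 0.37·2.157 + 1.2·2.025 = 3.2281.

£3.23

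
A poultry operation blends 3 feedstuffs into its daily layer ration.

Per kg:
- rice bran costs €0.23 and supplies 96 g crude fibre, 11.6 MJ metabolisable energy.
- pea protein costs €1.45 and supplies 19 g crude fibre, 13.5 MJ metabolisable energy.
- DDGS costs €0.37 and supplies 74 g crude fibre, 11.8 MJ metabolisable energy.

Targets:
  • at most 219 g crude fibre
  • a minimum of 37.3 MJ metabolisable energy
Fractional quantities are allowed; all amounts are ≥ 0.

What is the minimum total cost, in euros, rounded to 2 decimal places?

This is a linear program. Let x1 = kg of rice bran, x2 = kg of pea protein, x3 = kg of DDGS.
Minimise 0.23x1 + 1.45x2 + 0.37x3 s.t.:
  96x1 + 19x2 + 74x3 ≤ 219   (crude fibre)
  11.6x1 + 13.5x2 + 11.8x3 ≥ 37.3   (metabolisable energy)
  x1, x2, x3 ≥ 0.
The optimal basis is {pea protein, DDGS}; rice bran drops out. There the crude fibre and metabolisable energy constraints are tight.
Solving gives x2 = 0.2272, x3 = 2.901.
Objective = 1.45·0.2272 + 0.37·2.901 = 1.4028.

€1.40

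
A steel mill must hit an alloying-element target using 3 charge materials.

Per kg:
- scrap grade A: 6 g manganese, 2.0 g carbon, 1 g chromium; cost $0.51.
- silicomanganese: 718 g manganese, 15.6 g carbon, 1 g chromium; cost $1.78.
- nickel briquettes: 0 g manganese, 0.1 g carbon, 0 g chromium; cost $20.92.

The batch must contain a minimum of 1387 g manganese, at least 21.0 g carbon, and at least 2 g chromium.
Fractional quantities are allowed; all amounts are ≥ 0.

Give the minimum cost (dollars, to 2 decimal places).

$3.47

Set it up as a linear program. Let x1 = kg of scrap grade A, x2 = kg of silicomanganese, x3 = kg of nickel briquettes.
Minimise 0.51x1 + 1.78x2 + 20.92x3 with:
  6x1 + 718x2 ≥ 1387   (manganese)
  2x1 + 15.6x2 + 0.1x3 ≥ 21   (carbon)
  1x1 + 1x2 ≥ 2   (chromium)
  x1, x2, x3 ≥ 0.
The minimum-cost mix takes nothing from nickel briquettes — only scrap grade A, silicomanganese. There the manganese and chromium constraints are tight.
So scrap grade A = 0.06882 kg, silicomanganese = 1.931 kg.
Hence cost = 0.51·0.06882 + 1.78·1.931 = $3.4723.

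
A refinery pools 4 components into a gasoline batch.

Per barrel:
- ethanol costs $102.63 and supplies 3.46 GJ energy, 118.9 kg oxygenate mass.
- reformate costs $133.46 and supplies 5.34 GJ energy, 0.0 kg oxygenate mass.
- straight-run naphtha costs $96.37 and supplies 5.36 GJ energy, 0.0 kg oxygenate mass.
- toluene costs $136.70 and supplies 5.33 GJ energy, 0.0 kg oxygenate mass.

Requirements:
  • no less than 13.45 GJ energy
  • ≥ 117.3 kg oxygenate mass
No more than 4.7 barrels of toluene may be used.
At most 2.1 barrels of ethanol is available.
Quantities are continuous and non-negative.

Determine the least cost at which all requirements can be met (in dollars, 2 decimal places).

$281.70

Let x1 = barrels of ethanol, x2 = barrels of reformate, x3 = barrels of straight-run naphtha, x4 = barrels of toluene.
Minimise 102.63x1 + 133.46x2 + 96.37x3 + 136.7x4 subject to:
  3.46x1 + 5.34x2 + 5.36x3 + 5.33x4 ≥ 13.45   (energy)
  118.9x1 ≥ 117.3   (oxygenate mass)
  x4 ≤ 4.7
  x1 ≤ 2.1
  x1, x2, x3, x4 ≥ 0.
At the optimum only ethanol, straight-run naphtha are positive (reformate, toluene = 0). The energy and oxygenate mass requirements are met with equality.
Solving gives x1 = 0.98654, x3 = 1.8725.
Total cost: 102.63·0.98654 + 96.37·1.8725 = 281.7014.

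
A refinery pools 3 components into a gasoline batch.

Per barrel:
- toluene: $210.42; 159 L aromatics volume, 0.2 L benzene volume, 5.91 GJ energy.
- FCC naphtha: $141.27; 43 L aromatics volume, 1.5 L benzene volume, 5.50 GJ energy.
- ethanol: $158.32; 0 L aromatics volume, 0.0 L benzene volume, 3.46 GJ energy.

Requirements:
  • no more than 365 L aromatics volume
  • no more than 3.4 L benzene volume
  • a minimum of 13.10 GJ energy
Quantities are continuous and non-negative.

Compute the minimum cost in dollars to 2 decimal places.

$343.65

Treat it as an LP. Let x1 = barrels of toluene, x2 = barrels of FCC naphtha, x3 = barrels of ethanol.
min 210.42x1 + 141.27x2 + 158.32x3 s.t.:
  159x1 + 43x2 ≤ 365   (aromatics volume)
  0.2x1 + 1.5x2 ≤ 3.4   (benzene volume)
  5.91x1 + 5.5x2 + 3.46x3 ≥ 13.1   (energy)
  x1, x2, x3 ≥ 0.
The cheapest feasible vertex uses only toluene, FCC naphtha; ethanol is not used. Binding constraints: benzene volume and energy.
That vertex is x1 = 0.122344, x2 = 2.25035.
Cost = 210.42·0.122344 + 141.27·2.25035 = 343.6506.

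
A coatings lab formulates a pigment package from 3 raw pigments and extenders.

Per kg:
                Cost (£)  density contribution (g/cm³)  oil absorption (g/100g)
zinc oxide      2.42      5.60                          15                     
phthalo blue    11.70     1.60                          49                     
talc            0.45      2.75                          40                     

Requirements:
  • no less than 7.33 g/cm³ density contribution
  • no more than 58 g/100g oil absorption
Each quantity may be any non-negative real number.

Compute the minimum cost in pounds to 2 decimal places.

£2.30

Treat it as an LP. Let x1 = kg of zinc oxide, x2 = kg of phthalo blue, x3 = kg of talc.
Minimise 2.42x1 + 11.7x2 + 0.45x3 with:
  5.6x1 + 1.6x2 + 2.75x3 ≥ 7.33   (density contribution)
  15x1 + 49x2 + 40x3 ≤ 58   (oil absorption)
  x1, x2, x3 ≥ 0.
The cheapest feasible vertex uses only zinc oxide, talc; phthalo blue is not used. Binding constraints: density contribution and oil absorption.
So zinc oxide = 0.7316 kg, talc = 1.176 kg.
Total cost: 2.42·0.7316 + 0.45·1.176 = 2.2997.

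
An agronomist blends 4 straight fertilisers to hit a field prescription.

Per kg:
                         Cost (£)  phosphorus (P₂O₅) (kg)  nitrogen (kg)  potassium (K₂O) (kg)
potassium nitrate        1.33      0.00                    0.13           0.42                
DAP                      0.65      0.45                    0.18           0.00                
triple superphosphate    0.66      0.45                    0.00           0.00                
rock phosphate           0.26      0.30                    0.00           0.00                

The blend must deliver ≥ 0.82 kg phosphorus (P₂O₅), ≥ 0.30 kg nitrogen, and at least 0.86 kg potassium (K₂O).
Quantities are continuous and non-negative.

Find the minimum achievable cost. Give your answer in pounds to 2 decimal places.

£3.48

Treat it as an LP. Let x1 = kg of potassium nitrate, x2 = kg of DAP, x3 = kg of triple superphosphate, x4 = kg of rock phosphate.
Minimize 1.33x1 + 0.65x2 + 0.66x3 + 0.26x4 s.t.:
  0.45x2 + 0.45x3 + 0.3x4 ≥ 0.82   (phosphorus (P₂O₅))
  0.13x1 + 0.18x2 ≥ 0.3   (nitrogen)
  0.42x1 ≥ 0.86   (potassium (K₂O))
  x1, x2, x3, x4 ≥ 0.
The minimum-cost mix takes nothing from triple superphosphate — only potassium nitrate, DAP, rock phosphate. Binding constraints: phosphorus (P₂O₅), nitrogen, potassium (K₂O).
So potassium nitrate = 2.048 kg, DAP = 0.1878 kg, rock phosphate = 2.452 kg.
Objective = 1.33·2.048 + 0.65·0.1878 + 0.26·2.452 = 3.4834.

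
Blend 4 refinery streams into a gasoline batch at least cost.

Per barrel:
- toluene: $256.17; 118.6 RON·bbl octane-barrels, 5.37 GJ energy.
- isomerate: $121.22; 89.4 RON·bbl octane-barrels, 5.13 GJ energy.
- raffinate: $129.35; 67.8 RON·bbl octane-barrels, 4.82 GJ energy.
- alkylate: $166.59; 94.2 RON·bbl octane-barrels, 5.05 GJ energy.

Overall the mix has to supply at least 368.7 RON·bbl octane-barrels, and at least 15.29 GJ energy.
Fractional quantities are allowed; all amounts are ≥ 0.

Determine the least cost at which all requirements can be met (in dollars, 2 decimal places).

$499.93

Let x1 = barrels of toluene, x2 = barrels of isomerate, x3 = barrels of raffinate, x4 = barrels of alkylate.
Minimise 256.17x1 + 121.22x2 + 129.35x3 + 166.59x4 subject to:
  118.6x1 + 89.4x2 + 67.8x3 + 94.2x4 ≥ 368.7   (octane-barrels)
  5.37x1 + 5.13x2 + 4.82x3 + 5.05x4 ≥ 15.29   (energy)
  x1, x2, x3, x4 ≥ 0.
The minimum-cost mix takes nothing from toluene, raffinate, alkylate — only isomerate. Binding constraint: octane-barrels.
That vertex is x2 = 4.12416.
Objective = 121.22·4.12416 = 499.9307.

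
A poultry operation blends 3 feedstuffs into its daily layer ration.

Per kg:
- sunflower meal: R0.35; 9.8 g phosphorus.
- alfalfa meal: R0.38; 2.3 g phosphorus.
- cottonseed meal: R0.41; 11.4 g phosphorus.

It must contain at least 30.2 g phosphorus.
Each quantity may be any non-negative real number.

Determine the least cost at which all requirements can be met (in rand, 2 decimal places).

R1.08

This is a linear program. Let x1 = kg of sunflower meal, x2 = kg of alfalfa meal, x3 = kg of cottonseed meal.
Minimize 0.35x1 + 0.38x2 + 0.41x3 s.t.:
  9.8x1 + 2.3x2 + 11.4x3 ≥ 30.2   (phosphorus)
  x1, x2, x3 ≥ 0.
The optimal basis is {sunflower meal}; alfalfa meal, cottonseed meal drop out. The phosphorus requirement is met with equality.
Solving gives x1 = 3.082.
Total cost: 0.35·3.082 = 1.0787.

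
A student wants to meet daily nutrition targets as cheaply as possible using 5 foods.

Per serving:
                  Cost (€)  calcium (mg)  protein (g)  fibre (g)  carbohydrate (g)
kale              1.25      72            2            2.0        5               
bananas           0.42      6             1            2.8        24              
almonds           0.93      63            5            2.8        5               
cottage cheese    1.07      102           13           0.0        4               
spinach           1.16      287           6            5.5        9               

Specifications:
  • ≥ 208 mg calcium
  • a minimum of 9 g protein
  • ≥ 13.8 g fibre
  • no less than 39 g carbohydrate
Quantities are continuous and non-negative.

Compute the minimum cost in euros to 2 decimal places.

€2.41

Let x1 = servings of kale, x2 = servings of bananas, x3 = servings of almonds, x4 = servings of cottage cheese, x5 = servings of spinach.
Minimize 1.25x1 + 0.42x2 + 0.93x3 + 1.07x4 + 1.16x5 s.t.:
  72x1 + 6x2 + 63x3 + 102x4 + 287x5 ≥ 208   (calcium)
  2x1 + 1x2 + 5x3 + 13x4 + 6x5 ≥ 9   (protein)
  2x1 + 2.8x2 + 2.8x3 + 5.5x5 ≥ 13.8   (fibre)
  5x1 + 24x2 + 5x3 + 4x4 + 9x5 ≥ 39   (carbohydrate)
  x1, x2, x3, x4, x5 ≥ 0.
The minimum-cost mix takes nothing from kale, almonds — only bananas, cottage cheese, spinach. The calcium, protein, fibre requirements are met with equality.
Optimal quantities: bananas = 3.747 servings, cottage cheese = 0.1265 servings, spinach = 0.6015 servings.
Total cost: 0.42·3.747 + 1.07·0.1265 + 1.16·0.6015 = 2.4068.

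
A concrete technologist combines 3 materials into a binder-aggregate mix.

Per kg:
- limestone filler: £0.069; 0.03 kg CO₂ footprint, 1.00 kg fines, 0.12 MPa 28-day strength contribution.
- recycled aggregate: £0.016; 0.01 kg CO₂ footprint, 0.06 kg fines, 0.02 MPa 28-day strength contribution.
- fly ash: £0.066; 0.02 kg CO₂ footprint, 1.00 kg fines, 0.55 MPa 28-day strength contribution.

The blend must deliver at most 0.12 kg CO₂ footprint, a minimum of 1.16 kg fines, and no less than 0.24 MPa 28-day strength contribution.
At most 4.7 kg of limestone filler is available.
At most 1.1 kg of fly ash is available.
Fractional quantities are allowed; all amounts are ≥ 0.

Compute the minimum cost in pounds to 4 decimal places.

£0.0767

Treat it as an LP. Let x1 = kg of limestone filler, x2 = kg of recycled aggregate, x3 = kg of fly ash.
Minimize 0.069x1 + 0.016x2 + 0.066x3 with:
  0.03x1 + 0.01x2 + 0.02x3 ≤ 0.12   (CO₂ footprint)
  1x1 + 0.06x2 + 1x3 ≥ 1.16   (fines)
  0.12x1 + 0.02x2 + 0.55x3 ≥ 0.24   (28-day strength contribution)
  x1 ≤ 4.7
  x3 ≤ 1.1
  x1, x2, x3 ≥ 0.
The optimal basis is {limestone filler, fly ash}; recycled aggregate drops out. There the fines and the fly ash cap constraints are tight.
So limestone filler = 0.06 kg, fly ash = 1.1 kg.
Hence cost = 0.069·0.06 + 0.066·1.1 = £0.076740.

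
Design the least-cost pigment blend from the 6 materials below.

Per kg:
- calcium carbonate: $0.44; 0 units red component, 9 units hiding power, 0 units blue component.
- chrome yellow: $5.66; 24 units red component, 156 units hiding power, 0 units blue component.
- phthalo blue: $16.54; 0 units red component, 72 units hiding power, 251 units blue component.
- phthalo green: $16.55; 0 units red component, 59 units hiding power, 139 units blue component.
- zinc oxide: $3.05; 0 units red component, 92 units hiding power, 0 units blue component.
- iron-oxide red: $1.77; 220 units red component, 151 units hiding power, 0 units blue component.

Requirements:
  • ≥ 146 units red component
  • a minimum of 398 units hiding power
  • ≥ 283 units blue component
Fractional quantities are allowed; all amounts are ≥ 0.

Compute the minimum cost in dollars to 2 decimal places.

$22.36

Set it up as a linear program. Let x1 = kg of calcium carbonate, x2 = kg of chrome yellow, x3 = kg of phthalo blue, x4 = kg of phthalo green, x5 = kg of zinc oxide, x6 = kg of iron-oxide red.
Minimize 0.44x1 + 5.66x2 + 16.54x3 + 16.55x4 + 3.05x5 + 1.77x6 s.t.:
  24x2 + 220x6 ≥ 146   (red component)
  9x1 + 156x2 + 72x3 + 59x4 + 92x5 + 151x6 ≥ 398   (hiding power)
  251x3 + 139x4 ≥ 283   (blue component)
  x1, x2, x3, x4, x5, x6 ≥ 0.
At the optimum only phthalo blue, iron-oxide red are positive (calcium carbonate, chrome yellow, phthalo green, zinc oxide = 0). There the hiding power and blue component constraints are tight.
That vertex is x3 = 1.1275, x6 = 2.0982.
Total cost: 16.54·1.1275 + 1.77·2.0982 = 22.3627.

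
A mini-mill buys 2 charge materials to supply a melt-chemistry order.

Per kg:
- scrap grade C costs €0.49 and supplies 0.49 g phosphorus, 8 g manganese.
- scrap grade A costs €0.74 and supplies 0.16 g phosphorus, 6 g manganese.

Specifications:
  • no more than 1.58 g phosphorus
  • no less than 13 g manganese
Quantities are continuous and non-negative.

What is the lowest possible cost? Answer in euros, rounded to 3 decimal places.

€0.796

This is a linear program. Let x1 = kg of scrap grade C, x2 = kg of scrap grade A.
min 0.49x1 + 0.74x2 with:
  0.49x1 + 0.16x2 ≤ 1.58   (phosphorus)
  8x1 + 6x2 ≥ 13   (manganese)
  x1, x2 ≥ 0.
At the optimum only scrap grade C is positive (scrap grade A = 0). Binding constraint: manganese.
Optimal quantities: scrap grade C = 1.625 kg.
Cost = 0.49·1.625 = 0.79625.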